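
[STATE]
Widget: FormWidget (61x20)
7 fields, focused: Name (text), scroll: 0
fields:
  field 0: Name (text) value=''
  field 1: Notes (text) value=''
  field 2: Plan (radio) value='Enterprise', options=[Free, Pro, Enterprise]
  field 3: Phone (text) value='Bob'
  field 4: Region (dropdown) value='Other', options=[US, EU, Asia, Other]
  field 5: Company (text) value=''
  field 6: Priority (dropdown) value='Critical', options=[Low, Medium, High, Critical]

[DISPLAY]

> Name:       [                                             ]
  Notes:      [                                             ]
  Plan:       ( ) Free  ( ) Pro  (●) Enterprise              
  Phone:      [Bob                                          ]
  Region:     [Other                                       ▼]
  Company:    [                                             ]
  Priority:   [Critical                                    ▼]
                                                             
                                                             
                                                             
                                                             
                                                             
                                                             
                                                             
                                                             
                                                             
                                                             
                                                             
                                                             
                                                             


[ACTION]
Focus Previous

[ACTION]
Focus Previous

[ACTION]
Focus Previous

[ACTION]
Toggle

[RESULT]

  Name:       [                                             ]
  Notes:      [                                             ]
  Plan:       ( ) Free  ( ) Pro  (●) Enterprise              
  Phone:      [Bob                                          ]
> Region:     [Other                                       ▼]
  Company:    [                                             ]
  Priority:   [Critical                                    ▼]
                                                             
                                                             
                                                             
                                                             
                                                             
                                                             
                                                             
                                                             
                                                             
                                                             
                                                             
                                                             
                                                             


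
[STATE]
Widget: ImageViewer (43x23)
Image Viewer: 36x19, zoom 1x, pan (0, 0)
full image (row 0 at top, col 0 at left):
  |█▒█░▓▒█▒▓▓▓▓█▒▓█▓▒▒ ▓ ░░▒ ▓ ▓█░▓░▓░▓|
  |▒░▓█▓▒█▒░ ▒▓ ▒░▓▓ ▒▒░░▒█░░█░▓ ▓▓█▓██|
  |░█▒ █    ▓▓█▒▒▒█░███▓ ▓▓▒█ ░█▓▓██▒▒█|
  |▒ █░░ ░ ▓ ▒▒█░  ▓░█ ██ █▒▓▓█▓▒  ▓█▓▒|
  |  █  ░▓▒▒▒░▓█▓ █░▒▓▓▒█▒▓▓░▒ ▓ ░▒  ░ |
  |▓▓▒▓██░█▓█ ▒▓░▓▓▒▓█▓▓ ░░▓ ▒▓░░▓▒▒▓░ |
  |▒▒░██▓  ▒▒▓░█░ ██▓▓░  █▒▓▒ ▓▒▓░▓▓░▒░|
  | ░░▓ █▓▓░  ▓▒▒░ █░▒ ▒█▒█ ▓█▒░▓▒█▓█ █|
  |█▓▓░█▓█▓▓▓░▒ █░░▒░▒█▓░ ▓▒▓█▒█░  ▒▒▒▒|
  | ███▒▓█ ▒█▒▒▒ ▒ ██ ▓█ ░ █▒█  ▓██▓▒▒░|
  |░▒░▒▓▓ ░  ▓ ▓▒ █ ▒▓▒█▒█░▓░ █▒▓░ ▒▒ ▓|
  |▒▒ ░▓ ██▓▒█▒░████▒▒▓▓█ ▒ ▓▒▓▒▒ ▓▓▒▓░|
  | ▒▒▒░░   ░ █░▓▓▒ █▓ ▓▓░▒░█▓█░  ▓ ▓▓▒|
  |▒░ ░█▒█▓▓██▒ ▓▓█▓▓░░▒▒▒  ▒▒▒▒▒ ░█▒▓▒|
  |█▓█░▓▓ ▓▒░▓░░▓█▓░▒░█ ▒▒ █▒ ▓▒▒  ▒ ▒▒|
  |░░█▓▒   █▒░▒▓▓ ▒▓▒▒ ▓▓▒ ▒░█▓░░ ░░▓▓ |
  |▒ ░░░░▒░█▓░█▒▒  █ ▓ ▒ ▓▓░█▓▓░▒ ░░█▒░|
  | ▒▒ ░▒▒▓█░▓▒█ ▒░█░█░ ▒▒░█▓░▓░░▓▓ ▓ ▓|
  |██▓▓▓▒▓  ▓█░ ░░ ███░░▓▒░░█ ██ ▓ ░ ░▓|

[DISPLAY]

█▒█░▓▒█▒▓▓▓▓█▒▓█▓▒▒ ▓ ░░▒ ▓ ▓█░▓░▓░▓       
▒░▓█▓▒█▒░ ▒▓ ▒░▓▓ ▒▒░░▒█░░█░▓ ▓▓█▓██       
░█▒ █    ▓▓█▒▒▒█░███▓ ▓▓▒█ ░█▓▓██▒▒█       
▒ █░░ ░ ▓ ▒▒█░  ▓░█ ██ █▒▓▓█▓▒  ▓█▓▒       
  █  ░▓▒▒▒░▓█▓ █░▒▓▓▒█▒▓▓░▒ ▓ ░▒  ░        
▓▓▒▓██░█▓█ ▒▓░▓▓▒▓█▓▓ ░░▓ ▒▓░░▓▒▒▓░        
▒▒░██▓  ▒▒▓░█░ ██▓▓░  █▒▓▒ ▓▒▓░▓▓░▒░       
 ░░▓ █▓▓░  ▓▒▒░ █░▒ ▒█▒█ ▓█▒░▓▒█▓█ █       
█▓▓░█▓█▓▓▓░▒ █░░▒░▒█▓░ ▓▒▓█▒█░  ▒▒▒▒       
 ███▒▓█ ▒█▒▒▒ ▒ ██ ▓█ ░ █▒█  ▓██▓▒▒░       
░▒░▒▓▓ ░  ▓ ▓▒ █ ▒▓▒█▒█░▓░ █▒▓░ ▒▒ ▓       
▒▒ ░▓ ██▓▒█▒░████▒▒▓▓█ ▒ ▓▒▓▒▒ ▓▓▒▓░       
 ▒▒▒░░   ░ █░▓▓▒ █▓ ▓▓░▒░█▓█░  ▓ ▓▓▒       
▒░ ░█▒█▓▓██▒ ▓▓█▓▓░░▒▒▒  ▒▒▒▒▒ ░█▒▓▒       
█▓█░▓▓ ▓▒░▓░░▓█▓░▒░█ ▒▒ █▒ ▓▒▒  ▒ ▒▒       
░░█▓▒   █▒░▒▓▓ ▒▓▒▒ ▓▓▒ ▒░█▓░░ ░░▓▓        
▒ ░░░░▒░█▓░█▒▒  █ ▓ ▒ ▓▓░█▓▓░▒ ░░█▒░       
 ▒▒ ░▒▒▓█░▓▒█ ▒░█░█░ ▒▒░█▓░▓░░▓▓ ▓ ▓       
██▓▓▓▒▓  ▓█░ ░░ ███░░▓▒░░█ ██ ▓ ░ ░▓       
                                           
                                           
                                           
                                           


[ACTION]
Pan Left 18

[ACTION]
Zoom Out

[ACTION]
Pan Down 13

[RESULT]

▒░ ░█▒█▓▓██▒ ▓▓█▓▓░░▒▒▒  ▒▒▒▒▒ ░█▒▓▒       
█▓█░▓▓ ▓▒░▓░░▓█▓░▒░█ ▒▒ █▒ ▓▒▒  ▒ ▒▒       
░░█▓▒   █▒░▒▓▓ ▒▓▒▒ ▓▓▒ ▒░█▓░░ ░░▓▓        
▒ ░░░░▒░█▓░█▒▒  █ ▓ ▒ ▓▓░█▓▓░▒ ░░█▒░       
 ▒▒ ░▒▒▓█░▓▒█ ▒░█░█░ ▒▒░█▓░▓░░▓▓ ▓ ▓       
██▓▓▓▒▓  ▓█░ ░░ ███░░▓▒░░█ ██ ▓ ░ ░▓       
                                           
                                           
                                           
                                           
                                           
                                           
                                           
                                           
                                           
                                           
                                           
                                           
                                           
                                           
                                           
                                           
                                           


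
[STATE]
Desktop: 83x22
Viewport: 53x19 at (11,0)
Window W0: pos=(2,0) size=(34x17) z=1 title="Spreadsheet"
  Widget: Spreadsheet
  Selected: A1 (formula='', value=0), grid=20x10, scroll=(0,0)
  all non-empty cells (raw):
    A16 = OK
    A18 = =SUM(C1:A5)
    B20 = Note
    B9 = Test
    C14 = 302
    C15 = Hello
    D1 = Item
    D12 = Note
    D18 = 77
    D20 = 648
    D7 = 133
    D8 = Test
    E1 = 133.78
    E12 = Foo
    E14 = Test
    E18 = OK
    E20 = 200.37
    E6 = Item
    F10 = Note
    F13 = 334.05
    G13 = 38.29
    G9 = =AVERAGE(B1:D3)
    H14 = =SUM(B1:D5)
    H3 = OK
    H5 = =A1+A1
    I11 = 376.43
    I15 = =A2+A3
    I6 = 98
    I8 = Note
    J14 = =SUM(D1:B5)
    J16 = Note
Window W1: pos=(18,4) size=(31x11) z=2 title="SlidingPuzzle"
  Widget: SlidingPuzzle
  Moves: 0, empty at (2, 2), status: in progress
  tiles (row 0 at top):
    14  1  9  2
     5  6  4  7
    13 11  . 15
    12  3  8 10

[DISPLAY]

━━━━━━━━━━━━━━━━━━━━━━━━┓                            
heet                    ┃                            
────────────────────────┨                            
                        ┃                            
       ┏━━━━━━━━━━━━━━━━━━━━━━━━━━━━━┓               
-------┃ SlidingPuzzle               ┃               
 [0]   ┠─────────────────────────────┨               
   0   ┃┌────┬────┬────┬────┐        ┃               
   0   ┃│ 14 │  1 │  9 │  2 │        ┃               
   0   ┃├────┼────┼────┼────┤        ┃               
   0   ┃│  5 │  6 │  4 │  7 │        ┃               
   0   ┃├────┼────┼────┼────┤        ┃               
   0   ┃│ 13 │ 11 │    │ 15 │        ┃               
   0   ┃├────┼────┼────┼────┤        ┃               
   0Tes┗━━━━━━━━━━━━━━━━━━━━━━━━━━━━━┛               
   0       0       0    ┃                            
━━━━━━━━━━━━━━━━━━━━━━━━┛                            
                                                     
                                                     


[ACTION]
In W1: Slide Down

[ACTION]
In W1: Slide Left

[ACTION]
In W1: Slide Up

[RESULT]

━━━━━━━━━━━━━━━━━━━━━━━━┓                            
heet                    ┃                            
────────────────────────┨                            
                        ┃                            
       ┏━━━━━━━━━━━━━━━━━━━━━━━━━━━━━┓               
-------┃ SlidingPuzzle               ┃               
 [0]   ┠─────────────────────────────┨               
   0   ┃┌────┬────┬────┬────┐        ┃               
   0   ┃│ 14 │  1 │  9 │  2 │        ┃               
   0   ┃├────┼────┼────┼────┤        ┃               
   0   ┃│  5 │  6 │  7 │ 15 │        ┃               
   0   ┃├────┼────┼────┼────┤        ┃               
   0   ┃│ 13 │ 11 │  4 │    │        ┃               
   0   ┃├────┼────┼────┼────┤        ┃               
   0Tes┗━━━━━━━━━━━━━━━━━━━━━━━━━━━━━┛               
   0       0       0    ┃                            
━━━━━━━━━━━━━━━━━━━━━━━━┛                            
                                                     
                                                     


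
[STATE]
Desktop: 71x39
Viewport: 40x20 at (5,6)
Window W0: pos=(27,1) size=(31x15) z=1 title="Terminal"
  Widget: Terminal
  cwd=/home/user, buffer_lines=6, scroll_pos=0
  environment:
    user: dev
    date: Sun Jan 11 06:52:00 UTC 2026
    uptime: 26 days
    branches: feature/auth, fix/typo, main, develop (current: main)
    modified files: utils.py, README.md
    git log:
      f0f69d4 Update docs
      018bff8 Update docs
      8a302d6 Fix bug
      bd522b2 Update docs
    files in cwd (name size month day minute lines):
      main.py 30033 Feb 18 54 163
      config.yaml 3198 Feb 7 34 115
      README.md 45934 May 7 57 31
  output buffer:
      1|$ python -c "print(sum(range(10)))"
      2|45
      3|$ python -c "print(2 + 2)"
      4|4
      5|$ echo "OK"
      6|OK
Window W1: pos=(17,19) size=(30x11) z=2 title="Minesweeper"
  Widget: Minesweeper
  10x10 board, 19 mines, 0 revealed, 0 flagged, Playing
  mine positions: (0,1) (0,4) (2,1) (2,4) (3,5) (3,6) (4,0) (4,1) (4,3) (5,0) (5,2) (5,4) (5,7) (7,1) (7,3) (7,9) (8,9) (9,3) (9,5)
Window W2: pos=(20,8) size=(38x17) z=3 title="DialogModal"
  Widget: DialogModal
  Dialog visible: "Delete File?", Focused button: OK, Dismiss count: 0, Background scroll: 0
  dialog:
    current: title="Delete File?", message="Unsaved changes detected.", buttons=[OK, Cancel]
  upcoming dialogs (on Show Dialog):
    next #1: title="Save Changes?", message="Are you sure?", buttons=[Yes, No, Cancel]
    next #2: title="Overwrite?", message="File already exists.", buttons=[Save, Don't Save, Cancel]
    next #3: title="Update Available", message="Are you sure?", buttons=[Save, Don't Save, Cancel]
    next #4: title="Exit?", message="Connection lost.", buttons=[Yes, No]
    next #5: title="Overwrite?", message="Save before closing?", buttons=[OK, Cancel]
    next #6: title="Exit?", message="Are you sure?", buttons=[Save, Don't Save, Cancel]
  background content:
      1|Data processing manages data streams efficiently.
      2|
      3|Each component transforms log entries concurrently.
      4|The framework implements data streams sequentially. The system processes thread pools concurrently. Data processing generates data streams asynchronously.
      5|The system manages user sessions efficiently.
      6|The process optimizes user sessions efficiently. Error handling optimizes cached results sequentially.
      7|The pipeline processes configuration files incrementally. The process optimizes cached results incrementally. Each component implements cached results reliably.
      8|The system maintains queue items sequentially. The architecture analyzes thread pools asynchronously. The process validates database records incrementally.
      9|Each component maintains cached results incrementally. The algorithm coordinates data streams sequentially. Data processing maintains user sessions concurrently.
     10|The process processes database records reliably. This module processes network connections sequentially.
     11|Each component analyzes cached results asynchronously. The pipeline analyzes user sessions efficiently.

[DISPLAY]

                      ┃$ python -c "prin
                      ┃4                
               ┏━━━━━━━━━━━━━━━━━━━━━━━━
               ┃ DialogModal            
               ┠────────────────────────
               ┃Data processing manages 
               ┃                        
               ┃Each component transform
               ┃The framework implements
               ┃The┌────────────────────
               ┃The│        Delete File?
               ┃The│ Unsaved changes det
               ┃The│       [OK]  Cancel 
            ┏━━┃Eac└────────────────────
            ┃ M┃The process processes da
            ┠──┃Each component analyzes 
            ┃■■┃                        
            ┃■■┃                        
            ┃■■┗━━━━━━━━━━━━━━━━━━━━━━━━
            ┃■■■■■■■■■■                 


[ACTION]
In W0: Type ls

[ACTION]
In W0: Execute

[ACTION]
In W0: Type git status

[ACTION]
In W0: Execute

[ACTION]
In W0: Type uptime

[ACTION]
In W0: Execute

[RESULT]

                      ┃$ git status     
                      ┃On branch main   
               ┏━━━━━━━━━━━━━━━━━━━━━━━━
               ┃ DialogModal            
               ┠────────────────────────
               ┃Data processing manages 
               ┃                        
               ┃Each component transform
               ┃The framework implements
               ┃The┌────────────────────
               ┃The│        Delete File?
               ┃The│ Unsaved changes det
               ┃The│       [OK]  Cancel 
            ┏━━┃Eac└────────────────────
            ┃ M┃The process processes da
            ┠──┃Each component analyzes 
            ┃■■┃                        
            ┃■■┃                        
            ┃■■┗━━━━━━━━━━━━━━━━━━━━━━━━
            ┃■■■■■■■■■■                 


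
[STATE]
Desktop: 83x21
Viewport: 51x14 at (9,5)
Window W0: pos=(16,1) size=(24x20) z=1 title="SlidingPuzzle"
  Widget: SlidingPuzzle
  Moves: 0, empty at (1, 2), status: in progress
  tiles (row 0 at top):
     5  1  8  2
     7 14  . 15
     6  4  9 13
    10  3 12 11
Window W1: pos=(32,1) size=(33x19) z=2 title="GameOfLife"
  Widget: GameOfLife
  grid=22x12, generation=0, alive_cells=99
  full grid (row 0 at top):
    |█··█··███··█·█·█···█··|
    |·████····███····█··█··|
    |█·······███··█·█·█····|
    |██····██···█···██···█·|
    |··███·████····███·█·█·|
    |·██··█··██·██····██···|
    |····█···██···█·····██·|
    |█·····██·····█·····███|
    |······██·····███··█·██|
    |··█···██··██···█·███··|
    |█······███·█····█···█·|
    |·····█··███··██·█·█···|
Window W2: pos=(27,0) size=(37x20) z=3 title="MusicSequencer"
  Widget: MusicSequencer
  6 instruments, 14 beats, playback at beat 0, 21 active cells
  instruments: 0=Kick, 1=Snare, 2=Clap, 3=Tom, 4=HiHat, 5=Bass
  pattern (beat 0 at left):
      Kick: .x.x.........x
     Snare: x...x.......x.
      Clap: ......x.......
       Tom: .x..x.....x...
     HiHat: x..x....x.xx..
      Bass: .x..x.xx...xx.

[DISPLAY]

       ┃│  5 │  1 ┃ Snare█···█·······█·            
       ┃├────┼────┃  Clap······█·······            
       ┃│  7 │ 14 ┃   Tom·█··█·····█···            
       ┃├────┼────┃ HiHat█··█····█·██··            
       ┃│  6 │  4 ┃  Bass·█··█·██···██·            
       ┃├────┼────┃                                
       ┃│ 10 │  3 ┃                                
       ┃└────┴────┃                                
       ┃Moves: 0  ┃                                
       ┃          ┃                                
       ┃          ┃                                
       ┃          ┃                                
       ┃          ┃                                
       ┃          ┃                                


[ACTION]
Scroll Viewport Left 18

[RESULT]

                ┃│  5 │  1 ┃ Snare█···█·······█·   
                ┃├────┼────┃  Clap······█·······   
                ┃│  7 │ 14 ┃   Tom·█··█·····█···   
                ┃├────┼────┃ HiHat█··█····█·██··   
                ┃│  6 │  4 ┃  Bass·█··█·██···██·   
                ┃├────┼────┃                       
                ┃│ 10 │  3 ┃                       
                ┃└────┴────┃                       
                ┃Moves: 0  ┃                       
                ┃          ┃                       
                ┃          ┃                       
                ┃          ┃                       
                ┃          ┃                       
                ┃          ┃                       


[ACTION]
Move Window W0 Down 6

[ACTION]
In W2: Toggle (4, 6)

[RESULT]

                ┃│  5 │  1 ┃ Snare█···█·······█·   
                ┃├────┼────┃  Clap······█·······   
                ┃│  7 │ 14 ┃   Tom·█··█·····█···   
                ┃├────┼────┃ HiHat█··█··█·█·██··   
                ┃│  6 │  4 ┃  Bass·█··█·██···██·   
                ┃├────┼────┃                       
                ┃│ 10 │  3 ┃                       
                ┃└────┴────┃                       
                ┃Moves: 0  ┃                       
                ┃          ┃                       
                ┃          ┃                       
                ┃          ┃                       
                ┃          ┃                       
                ┃          ┃                       


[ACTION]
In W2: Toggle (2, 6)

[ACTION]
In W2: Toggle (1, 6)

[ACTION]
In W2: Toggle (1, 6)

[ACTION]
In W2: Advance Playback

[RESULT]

                ┃│  5 │  1 ┃ Snare█···█·······█·   
                ┃├────┼────┃  Clap··············   
                ┃│  7 │ 14 ┃   Tom·█··█·····█···   
                ┃├────┼────┃ HiHat█··█··█·█·██··   
                ┃│  6 │  4 ┃  Bass·█··█·██···██·   
                ┃├────┼────┃                       
                ┃│ 10 │  3 ┃                       
                ┃└────┴────┃                       
                ┃Moves: 0  ┃                       
                ┃          ┃                       
                ┃          ┃                       
                ┃          ┃                       
                ┃          ┃                       
                ┃          ┃                       


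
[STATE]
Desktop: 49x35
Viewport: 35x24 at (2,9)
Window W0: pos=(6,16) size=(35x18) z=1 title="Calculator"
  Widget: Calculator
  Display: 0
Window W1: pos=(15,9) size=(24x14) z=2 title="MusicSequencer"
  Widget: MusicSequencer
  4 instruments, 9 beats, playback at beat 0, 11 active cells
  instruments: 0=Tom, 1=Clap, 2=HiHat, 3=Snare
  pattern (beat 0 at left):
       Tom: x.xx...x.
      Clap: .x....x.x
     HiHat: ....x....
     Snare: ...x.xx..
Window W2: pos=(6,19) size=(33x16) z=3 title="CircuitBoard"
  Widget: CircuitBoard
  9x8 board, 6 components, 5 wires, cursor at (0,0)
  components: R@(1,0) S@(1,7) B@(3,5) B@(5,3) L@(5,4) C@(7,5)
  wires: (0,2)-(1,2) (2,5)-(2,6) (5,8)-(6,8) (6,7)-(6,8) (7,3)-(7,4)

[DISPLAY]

             ┏━━━━━━━━━━━━━━━━━━━━━
             ┃ MusicSequencer      
             ┠─────────────────────
             ┃      ▼12345678      
             ┃   Tom█·██···█·      
             ┃  Clap·█····█·█      
             ┃ HiHat····█····      
    ┏━━━━━━━━┃ Snare···█·██··      
    ┃ Calcula┃                     
    ┠────────┃                     
    ┏━━━━━━━━━━━━━━━━━━━━━━━━━━━━━━
    ┃ CircuitBoard                 
    ┠──────────────────────────────
    ┃   0 1 2 3 4 5 6 7 8          
    ┃0  [.]      ·                 
    ┃            │                 
    ┃1   R       ·                 
    ┃                              
    ┃2                       · ─ · 
    ┃                              
    ┃3                       B     
    ┃                              
    ┃4                             
    ┃                              


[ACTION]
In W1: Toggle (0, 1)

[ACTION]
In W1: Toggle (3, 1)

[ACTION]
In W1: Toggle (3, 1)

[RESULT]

             ┏━━━━━━━━━━━━━━━━━━━━━
             ┃ MusicSequencer      
             ┠─────────────────────
             ┃      ▼12345678      
             ┃   Tom████···█·      
             ┃  Clap·█····█·█      
             ┃ HiHat····█····      
    ┏━━━━━━━━┃ Snare···█·██··      
    ┃ Calcula┃                     
    ┠────────┃                     
    ┏━━━━━━━━━━━━━━━━━━━━━━━━━━━━━━
    ┃ CircuitBoard                 
    ┠──────────────────────────────
    ┃   0 1 2 3 4 5 6 7 8          
    ┃0  [.]      ·                 
    ┃            │                 
    ┃1   R       ·                 
    ┃                              
    ┃2                       · ─ · 
    ┃                              
    ┃3                       B     
    ┃                              
    ┃4                             
    ┃                              


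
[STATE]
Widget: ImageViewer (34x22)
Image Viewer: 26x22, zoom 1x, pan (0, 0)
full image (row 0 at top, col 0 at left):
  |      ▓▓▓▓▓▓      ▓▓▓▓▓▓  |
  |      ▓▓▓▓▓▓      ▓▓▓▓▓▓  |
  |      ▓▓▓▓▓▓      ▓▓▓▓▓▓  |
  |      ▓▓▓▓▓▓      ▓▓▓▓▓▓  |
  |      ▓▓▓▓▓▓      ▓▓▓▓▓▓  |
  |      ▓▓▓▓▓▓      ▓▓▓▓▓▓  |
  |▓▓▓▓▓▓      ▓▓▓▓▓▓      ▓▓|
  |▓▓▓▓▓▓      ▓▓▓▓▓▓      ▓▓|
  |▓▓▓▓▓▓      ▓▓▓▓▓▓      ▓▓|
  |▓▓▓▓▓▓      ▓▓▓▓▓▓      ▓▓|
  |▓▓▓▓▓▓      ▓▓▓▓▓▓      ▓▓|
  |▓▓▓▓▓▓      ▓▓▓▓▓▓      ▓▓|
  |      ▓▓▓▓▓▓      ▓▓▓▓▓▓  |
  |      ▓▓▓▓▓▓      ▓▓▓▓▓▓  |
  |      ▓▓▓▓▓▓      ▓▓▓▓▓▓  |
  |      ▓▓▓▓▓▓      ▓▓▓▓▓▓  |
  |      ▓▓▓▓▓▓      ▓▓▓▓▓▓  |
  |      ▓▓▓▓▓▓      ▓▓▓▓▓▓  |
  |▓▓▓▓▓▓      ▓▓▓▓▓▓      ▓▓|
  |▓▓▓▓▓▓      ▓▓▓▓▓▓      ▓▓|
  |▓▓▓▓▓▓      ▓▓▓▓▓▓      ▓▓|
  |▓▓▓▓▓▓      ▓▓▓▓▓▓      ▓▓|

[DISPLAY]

      ▓▓▓▓▓▓      ▓▓▓▓▓▓          
      ▓▓▓▓▓▓      ▓▓▓▓▓▓          
      ▓▓▓▓▓▓      ▓▓▓▓▓▓          
      ▓▓▓▓▓▓      ▓▓▓▓▓▓          
      ▓▓▓▓▓▓      ▓▓▓▓▓▓          
      ▓▓▓▓▓▓      ▓▓▓▓▓▓          
▓▓▓▓▓▓      ▓▓▓▓▓▓      ▓▓        
▓▓▓▓▓▓      ▓▓▓▓▓▓      ▓▓        
▓▓▓▓▓▓      ▓▓▓▓▓▓      ▓▓        
▓▓▓▓▓▓      ▓▓▓▓▓▓      ▓▓        
▓▓▓▓▓▓      ▓▓▓▓▓▓      ▓▓        
▓▓▓▓▓▓      ▓▓▓▓▓▓      ▓▓        
      ▓▓▓▓▓▓      ▓▓▓▓▓▓          
      ▓▓▓▓▓▓      ▓▓▓▓▓▓          
      ▓▓▓▓▓▓      ▓▓▓▓▓▓          
      ▓▓▓▓▓▓      ▓▓▓▓▓▓          
      ▓▓▓▓▓▓      ▓▓▓▓▓▓          
      ▓▓▓▓▓▓      ▓▓▓▓▓▓          
▓▓▓▓▓▓      ▓▓▓▓▓▓      ▓▓        
▓▓▓▓▓▓      ▓▓▓▓▓▓      ▓▓        
▓▓▓▓▓▓      ▓▓▓▓▓▓      ▓▓        
▓▓▓▓▓▓      ▓▓▓▓▓▓      ▓▓        


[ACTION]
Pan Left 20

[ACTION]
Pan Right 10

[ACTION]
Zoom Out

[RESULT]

▓▓      ▓▓▓▓▓▓                    
▓▓      ▓▓▓▓▓▓                    
▓▓      ▓▓▓▓▓▓                    
▓▓      ▓▓▓▓▓▓                    
▓▓      ▓▓▓▓▓▓                    
▓▓      ▓▓▓▓▓▓                    
  ▓▓▓▓▓▓      ▓▓                  
  ▓▓▓▓▓▓      ▓▓                  
  ▓▓▓▓▓▓      ▓▓                  
  ▓▓▓▓▓▓      ▓▓                  
  ▓▓▓▓▓▓      ▓▓                  
  ▓▓▓▓▓▓      ▓▓                  
▓▓      ▓▓▓▓▓▓                    
▓▓      ▓▓▓▓▓▓                    
▓▓      ▓▓▓▓▓▓                    
▓▓      ▓▓▓▓▓▓                    
▓▓      ▓▓▓▓▓▓                    
▓▓      ▓▓▓▓▓▓                    
  ▓▓▓▓▓▓      ▓▓                  
  ▓▓▓▓▓▓      ▓▓                  
  ▓▓▓▓▓▓      ▓▓                  
  ▓▓▓▓▓▓      ▓▓                  


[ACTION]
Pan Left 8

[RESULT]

    ▓▓▓▓▓▓      ▓▓▓▓▓▓            
    ▓▓▓▓▓▓      ▓▓▓▓▓▓            
    ▓▓▓▓▓▓      ▓▓▓▓▓▓            
    ▓▓▓▓▓▓      ▓▓▓▓▓▓            
    ▓▓▓▓▓▓      ▓▓▓▓▓▓            
    ▓▓▓▓▓▓      ▓▓▓▓▓▓            
▓▓▓▓      ▓▓▓▓▓▓      ▓▓          
▓▓▓▓      ▓▓▓▓▓▓      ▓▓          
▓▓▓▓      ▓▓▓▓▓▓      ▓▓          
▓▓▓▓      ▓▓▓▓▓▓      ▓▓          
▓▓▓▓      ▓▓▓▓▓▓      ▓▓          
▓▓▓▓      ▓▓▓▓▓▓      ▓▓          
    ▓▓▓▓▓▓      ▓▓▓▓▓▓            
    ▓▓▓▓▓▓      ▓▓▓▓▓▓            
    ▓▓▓▓▓▓      ▓▓▓▓▓▓            
    ▓▓▓▓▓▓      ▓▓▓▓▓▓            
    ▓▓▓▓▓▓      ▓▓▓▓▓▓            
    ▓▓▓▓▓▓      ▓▓▓▓▓▓            
▓▓▓▓      ▓▓▓▓▓▓      ▓▓          
▓▓▓▓      ▓▓▓▓▓▓      ▓▓          
▓▓▓▓      ▓▓▓▓▓▓      ▓▓          
▓▓▓▓      ▓▓▓▓▓▓      ▓▓          


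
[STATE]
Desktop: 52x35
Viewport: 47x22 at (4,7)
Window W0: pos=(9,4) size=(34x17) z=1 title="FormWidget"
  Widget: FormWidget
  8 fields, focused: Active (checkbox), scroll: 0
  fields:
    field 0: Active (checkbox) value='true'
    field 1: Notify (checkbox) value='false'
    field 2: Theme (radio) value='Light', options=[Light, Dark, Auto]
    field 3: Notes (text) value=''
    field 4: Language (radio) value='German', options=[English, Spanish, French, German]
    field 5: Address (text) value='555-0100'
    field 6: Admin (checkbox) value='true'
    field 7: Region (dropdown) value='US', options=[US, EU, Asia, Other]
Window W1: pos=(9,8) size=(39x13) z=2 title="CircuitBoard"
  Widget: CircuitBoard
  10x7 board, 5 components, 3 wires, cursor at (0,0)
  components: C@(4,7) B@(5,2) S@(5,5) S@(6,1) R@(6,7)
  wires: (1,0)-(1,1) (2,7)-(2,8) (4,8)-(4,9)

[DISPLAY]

     ┃> Active:     [x]               ┃        
     ┏━━━━━━━━━━━━━━━━━━━━━━━━━━━━━━━━━━━━━┓   
     ┃ CircuitBoard                        ┃   
     ┠─────────────────────────────────────┨   
     ┃   0 1 2 3 4 5 6 7 8 9               ┃   
     ┃0  [.]                               ┃   
     ┃                                     ┃   
     ┃1   · ─ ·                            ┃   
     ┃                                     ┃   
     ┃2                               · ─ ·┃   
     ┃                                     ┃   
     ┃3                                    ┃   
     ┃                                     ┃   
     ┗━━━━━━━━━━━━━━━━━━━━━━━━━━━━━━━━━━━━━┛   
                                               
                                               
                                               
                                               
                                               
                                               
                                               
                                               


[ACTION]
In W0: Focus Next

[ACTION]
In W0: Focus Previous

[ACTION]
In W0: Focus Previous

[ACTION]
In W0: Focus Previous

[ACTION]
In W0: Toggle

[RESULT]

     ┃  Active:     [x]               ┃        
     ┏━━━━━━━━━━━━━━━━━━━━━━━━━━━━━━━━━━━━━┓   
     ┃ CircuitBoard                        ┃   
     ┠─────────────────────────────────────┨   
     ┃   0 1 2 3 4 5 6 7 8 9               ┃   
     ┃0  [.]                               ┃   
     ┃                                     ┃   
     ┃1   · ─ ·                            ┃   
     ┃                                     ┃   
     ┃2                               · ─ ·┃   
     ┃                                     ┃   
     ┃3                                    ┃   
     ┃                                     ┃   
     ┗━━━━━━━━━━━━━━━━━━━━━━━━━━━━━━━━━━━━━┛   
                                               
                                               
                                               
                                               
                                               
                                               
                                               
                                               


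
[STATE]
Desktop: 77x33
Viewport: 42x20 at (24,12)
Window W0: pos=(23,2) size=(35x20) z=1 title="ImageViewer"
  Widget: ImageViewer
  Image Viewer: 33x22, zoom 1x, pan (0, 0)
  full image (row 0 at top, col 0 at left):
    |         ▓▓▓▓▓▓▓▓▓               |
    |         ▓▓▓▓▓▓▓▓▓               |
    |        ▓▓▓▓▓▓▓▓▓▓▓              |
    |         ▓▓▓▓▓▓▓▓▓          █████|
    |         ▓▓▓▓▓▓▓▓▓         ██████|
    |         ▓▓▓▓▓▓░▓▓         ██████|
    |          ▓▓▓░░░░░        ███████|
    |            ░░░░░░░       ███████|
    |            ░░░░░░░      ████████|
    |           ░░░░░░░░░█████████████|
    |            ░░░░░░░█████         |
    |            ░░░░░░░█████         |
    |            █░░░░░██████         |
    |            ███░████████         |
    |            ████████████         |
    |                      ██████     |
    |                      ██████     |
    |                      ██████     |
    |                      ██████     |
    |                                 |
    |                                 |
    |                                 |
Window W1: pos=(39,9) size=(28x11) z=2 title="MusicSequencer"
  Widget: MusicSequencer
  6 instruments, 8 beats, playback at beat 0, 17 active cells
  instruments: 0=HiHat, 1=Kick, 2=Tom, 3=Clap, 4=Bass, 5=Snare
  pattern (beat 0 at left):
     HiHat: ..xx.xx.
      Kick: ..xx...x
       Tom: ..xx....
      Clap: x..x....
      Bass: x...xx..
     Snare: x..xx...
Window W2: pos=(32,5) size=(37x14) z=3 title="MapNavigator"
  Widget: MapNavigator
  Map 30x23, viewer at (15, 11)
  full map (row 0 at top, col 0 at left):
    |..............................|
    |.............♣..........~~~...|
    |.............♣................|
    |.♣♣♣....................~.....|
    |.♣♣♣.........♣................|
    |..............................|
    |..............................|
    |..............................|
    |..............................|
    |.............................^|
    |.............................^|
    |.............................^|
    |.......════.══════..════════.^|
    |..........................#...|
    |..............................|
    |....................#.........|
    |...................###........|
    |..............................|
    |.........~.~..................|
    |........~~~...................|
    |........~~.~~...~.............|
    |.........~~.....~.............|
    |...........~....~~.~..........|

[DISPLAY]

        ┃  .............................^ 
        ┃  ...............@.............^ 
        ┃  .......════.══════..════════.^ 
        ┃  ..........................#... 
        ┃  .............................. 
        ┃  ....................#......... 
        ┗━━━━━━━━━━━━━━━━━━━━━━━━━━━━━━━━━
            ███┗━━━━━━━━━━━━━━━━━━━━━━━━━━
                      ██████     ┃        
━━━━━━━━━━━━━━━━━━━━━━━━━━━━━━━━━┛        
                                          
                                          
                                          
                                          
                                          
                                          
                                          
                                          
                                          
                                          


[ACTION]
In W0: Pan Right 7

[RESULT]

     ░░░┃  .............................^ 
     ░░░┃  ...............@.............^ 
    ░░░░┃  .......════.══════..════════.^ 
     ░░░┃  ..........................#... 
     ░░░┃  .............................. 
     █░░┃  ....................#......... 
     ███┗━━━━━━━━━━━━━━━━━━━━━━━━━━━━━━━━━
     ██████████┗━━━━━━━━━━━━━━━━━━━━━━━━━━
               ██████            ┃        
━━━━━━━━━━━━━━━━━━━━━━━━━━━━━━━━━┛        
                                          
                                          
                                          
                                          
                                          
                                          
                                          
                                          
                                          
                                          


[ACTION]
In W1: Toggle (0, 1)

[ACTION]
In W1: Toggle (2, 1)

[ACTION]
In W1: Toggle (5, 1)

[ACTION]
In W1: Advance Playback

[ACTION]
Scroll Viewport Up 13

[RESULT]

                                          
                                          
━━━━━━━━━━━━━━━━━━━━━━━━━━━━━━━━━┓        
 ImageViewer                     ┃        
─────────────────────────────────┨        
  ▓▓▓▓▓▓┏━━━━━━━━━━━━━━━━━━━━━━━━━━━━━━━━━
  ▓▓▓▓▓▓┃ MapNavigator                    
 ▓▓▓▓▓▓▓┠─────────────────────────────────
  ▓▓▓▓▓▓┃  .............................. 
  ▓▓▓▓▓▓┃  .............................. 
  ▓▓▓▓▓▓┃  .............................. 
   ▓▓▓░░┃  .............................^ 
     ░░░┃  .............................^ 
     ░░░┃  ...............@.............^ 
    ░░░░┃  .......════.══════..════════.^ 
     ░░░┃  ..........................#... 
     ░░░┃  .............................. 
     █░░┃  ....................#......... 
     ███┗━━━━━━━━━━━━━━━━━━━━━━━━━━━━━━━━━
     ██████████┗━━━━━━━━━━━━━━━━━━━━━━━━━━
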